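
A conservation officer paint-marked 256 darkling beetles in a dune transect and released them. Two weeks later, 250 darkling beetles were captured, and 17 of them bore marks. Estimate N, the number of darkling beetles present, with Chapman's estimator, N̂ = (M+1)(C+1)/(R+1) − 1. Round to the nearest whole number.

N̂ = (256+1)(250+1)/(17+1) − 1 = 257·251/18 − 1
= 64507/18 − 1 ≈ 3583.7 − 1 ≈ 3582.7 → 3583

N ≈ 3583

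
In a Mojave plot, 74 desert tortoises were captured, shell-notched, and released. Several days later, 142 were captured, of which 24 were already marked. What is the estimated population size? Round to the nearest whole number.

Lincoln-Petersen assumes M/N = R/C, so N = M·C / R.
N = (74 × 142) / 24 = 10508 / 24 ≈ 437.8 → 438

N ≈ 438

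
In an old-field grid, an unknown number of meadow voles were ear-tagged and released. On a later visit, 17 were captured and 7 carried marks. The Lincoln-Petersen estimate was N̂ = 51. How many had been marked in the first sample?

M = 21

From N = M·C/R: M = N·R / C = 51·7 / 17 = 357 / 17 = 21.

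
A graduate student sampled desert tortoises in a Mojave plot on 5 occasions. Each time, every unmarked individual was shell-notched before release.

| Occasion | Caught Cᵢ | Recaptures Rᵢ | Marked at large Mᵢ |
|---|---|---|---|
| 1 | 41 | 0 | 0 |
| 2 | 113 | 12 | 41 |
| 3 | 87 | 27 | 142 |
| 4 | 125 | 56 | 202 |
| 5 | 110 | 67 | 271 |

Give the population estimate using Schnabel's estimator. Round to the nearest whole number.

N ≈ 445

Σ MᵢCᵢ = 0·41 + 41·113 + 142·87 + 202·125 + 271·110 = 0 + 4633 + 12354 + 25250 + 29810 = 72047
Σ Rᵢ = 0 + 12 + 27 + 56 + 67 = 162
N̂ = 72047 / 162 ≈ 444.7 → 445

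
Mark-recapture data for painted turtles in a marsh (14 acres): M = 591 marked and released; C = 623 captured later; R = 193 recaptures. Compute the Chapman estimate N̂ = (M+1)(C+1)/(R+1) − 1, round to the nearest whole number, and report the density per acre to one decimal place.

N̂ = 592·624/194 − 1 = 369408/194 − 1 ≈ 1903.2 → 1903
Density = N̂ / area = 1903 / 14 ≈ 135.93 → 135.9 per acre

density ≈ 135.9 painted turtles per acre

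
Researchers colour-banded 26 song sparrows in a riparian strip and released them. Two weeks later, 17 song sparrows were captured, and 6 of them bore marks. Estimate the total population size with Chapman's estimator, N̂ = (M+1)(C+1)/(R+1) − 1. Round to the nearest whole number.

N ≈ 68

N̂ = (26+1)(17+1)/(6+1) − 1 = 27·18/7 − 1
= 486/7 − 1 ≈ 69.4 − 1 ≈ 68.4 → 68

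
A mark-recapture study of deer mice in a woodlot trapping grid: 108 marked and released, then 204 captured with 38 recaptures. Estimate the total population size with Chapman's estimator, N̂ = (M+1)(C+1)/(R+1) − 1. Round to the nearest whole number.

N̂ = (108+1)(204+1)/(38+1) − 1 = 109·205/39 − 1
= 22345/39 − 1 ≈ 572.9 − 1 ≈ 571.9 → 572

N ≈ 572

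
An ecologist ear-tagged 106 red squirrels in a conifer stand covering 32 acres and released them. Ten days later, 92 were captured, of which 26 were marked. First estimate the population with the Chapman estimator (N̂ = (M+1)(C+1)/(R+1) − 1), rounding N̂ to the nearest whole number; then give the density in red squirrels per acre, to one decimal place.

N̂ = 107·93/27 − 1 = 9951/27 − 1 ≈ 367.6 → 368
Density = N̂ / area = 368 / 32 ≈ 11.50 → 11.5 per acre

density ≈ 11.5 red squirrels per acre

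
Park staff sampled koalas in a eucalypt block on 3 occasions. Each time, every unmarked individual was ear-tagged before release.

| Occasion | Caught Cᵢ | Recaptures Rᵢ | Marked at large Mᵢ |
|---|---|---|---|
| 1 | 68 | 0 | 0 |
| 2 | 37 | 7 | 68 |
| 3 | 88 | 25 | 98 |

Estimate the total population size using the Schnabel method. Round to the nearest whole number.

N ≈ 348

Σ MᵢCᵢ = 0·68 + 68·37 + 98·88 = 0 + 2516 + 8624 = 11140
Σ Rᵢ = 0 + 7 + 25 = 32
N̂ = 11140 / 32 ≈ 348.1 → 348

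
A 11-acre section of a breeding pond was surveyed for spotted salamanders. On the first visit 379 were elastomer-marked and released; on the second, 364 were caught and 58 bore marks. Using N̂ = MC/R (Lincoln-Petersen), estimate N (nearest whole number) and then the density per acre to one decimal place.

density ≈ 216.3 spotted salamanders per acre

N̂ = 379·364/58 = 137956/58 ≈ 2378.6 → 2379
Density = N̂ / area = 2379 / 11 ≈ 216.27 → 216.3 per acre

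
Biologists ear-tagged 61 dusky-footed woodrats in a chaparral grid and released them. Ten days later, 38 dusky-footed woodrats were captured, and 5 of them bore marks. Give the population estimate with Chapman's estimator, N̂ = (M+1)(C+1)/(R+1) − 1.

N = 402

N̂ = (61+1)(38+1)/(5+1) − 1 = 62·39/6 − 1
= 2418/6 − 1 = 403 − 1 = 402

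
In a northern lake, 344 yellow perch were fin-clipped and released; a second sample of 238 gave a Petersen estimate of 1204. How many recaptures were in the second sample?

From N = M·C/R: R = M·C / N = 344·238 / 1204 = 81872 / 1204 = 68.

R = 68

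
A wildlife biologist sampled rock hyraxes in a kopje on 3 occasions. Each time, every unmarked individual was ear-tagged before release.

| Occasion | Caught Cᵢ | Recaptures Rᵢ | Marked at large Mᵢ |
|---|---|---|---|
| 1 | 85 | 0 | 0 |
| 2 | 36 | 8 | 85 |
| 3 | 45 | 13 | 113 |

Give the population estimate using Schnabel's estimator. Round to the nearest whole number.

N ≈ 388

Σ MᵢCᵢ = 0·85 + 85·36 + 113·45 = 0 + 3060 + 5085 = 8145
Σ Rᵢ = 0 + 8 + 13 = 21
N̂ = 8145 / 21 ≈ 387.9 → 388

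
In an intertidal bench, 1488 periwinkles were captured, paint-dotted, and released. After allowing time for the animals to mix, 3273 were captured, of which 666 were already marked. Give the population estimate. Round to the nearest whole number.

If marked individuals mix randomly, R/C ≈ M/N, giving N ≈ M·C/R.
N = (1488 × 3273) / 666 = 4870224 / 666 ≈ 7312.6 → 7313

N ≈ 7313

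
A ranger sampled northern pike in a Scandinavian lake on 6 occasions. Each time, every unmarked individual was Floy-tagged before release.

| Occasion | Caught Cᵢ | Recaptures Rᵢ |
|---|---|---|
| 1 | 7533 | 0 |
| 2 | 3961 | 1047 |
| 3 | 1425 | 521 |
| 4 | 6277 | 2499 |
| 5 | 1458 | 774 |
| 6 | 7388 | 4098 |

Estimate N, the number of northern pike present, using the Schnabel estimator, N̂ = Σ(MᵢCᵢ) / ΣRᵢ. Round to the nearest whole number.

Marked at large before each occasion: Mᵢ = Σⱼ<ᵢ (Cⱼ − Rⱼ) → M1=0, M2=7533, M3=10447, M4=11351, M5=15129, M6=15813
Σ MᵢCᵢ = 0·7533 + 7533·3961 + 10447·1425 + 11351·6277 + 15129·1458 + 15813·7388 = 0 + 29838213 + 14886975 + 71250227 + 22058082 + 116826444 = 254859941
Σ Rᵢ = 0 + 1047 + 521 + 2499 + 774 + 4098 = 8939
N̂ = 254859941 / 8939 ≈ 28511.0 → 28511

N ≈ 28,511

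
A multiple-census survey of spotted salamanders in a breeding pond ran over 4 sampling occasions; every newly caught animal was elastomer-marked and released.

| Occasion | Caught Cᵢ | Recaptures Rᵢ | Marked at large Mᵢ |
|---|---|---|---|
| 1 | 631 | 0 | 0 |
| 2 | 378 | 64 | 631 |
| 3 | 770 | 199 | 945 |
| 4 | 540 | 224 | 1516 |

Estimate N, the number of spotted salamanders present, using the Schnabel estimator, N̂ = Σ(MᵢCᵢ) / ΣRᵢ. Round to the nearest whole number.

Σ MᵢCᵢ = 0·631 + 631·378 + 945·770 + 1516·540 = 0 + 238518 + 727650 + 818640 = 1784808
Σ Rᵢ = 0 + 64 + 199 + 224 = 487
N̂ = 1784808 / 487 ≈ 3664.9 → 3665

N ≈ 3665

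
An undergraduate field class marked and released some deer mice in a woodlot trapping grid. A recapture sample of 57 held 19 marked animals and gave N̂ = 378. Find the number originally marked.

M = 126

From N = M·C/R: M = N·R / C = 378·19 / 57 = 7182 / 57 = 126.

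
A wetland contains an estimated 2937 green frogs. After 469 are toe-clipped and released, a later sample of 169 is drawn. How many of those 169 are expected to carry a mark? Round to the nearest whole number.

expected recaptures ≈ 27

Expected recaptures E[R] = M·C / N.
E[R] = 469 × 169 / 2937 = 79261 / 2937 ≈ 27.0 → 27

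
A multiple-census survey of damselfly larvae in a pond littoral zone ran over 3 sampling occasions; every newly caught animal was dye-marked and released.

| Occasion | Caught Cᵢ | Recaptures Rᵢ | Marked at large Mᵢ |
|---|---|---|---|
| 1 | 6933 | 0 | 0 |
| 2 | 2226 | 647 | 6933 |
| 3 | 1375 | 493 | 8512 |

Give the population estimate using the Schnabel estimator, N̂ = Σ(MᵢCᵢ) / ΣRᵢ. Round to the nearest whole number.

Σ MᵢCᵢ = 0·6933 + 6933·2226 + 8512·1375 = 0 + 15432858 + 11704000 = 27136858
Σ Rᵢ = 0 + 647 + 493 = 1140
N̂ = 27136858 / 1140 ≈ 23804.3 → 23804

N ≈ 23,804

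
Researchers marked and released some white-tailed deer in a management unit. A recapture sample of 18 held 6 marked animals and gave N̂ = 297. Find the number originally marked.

M = 99

From N = M·C/R: M = N·R / C = 297·6 / 18 = 1782 / 18 = 99.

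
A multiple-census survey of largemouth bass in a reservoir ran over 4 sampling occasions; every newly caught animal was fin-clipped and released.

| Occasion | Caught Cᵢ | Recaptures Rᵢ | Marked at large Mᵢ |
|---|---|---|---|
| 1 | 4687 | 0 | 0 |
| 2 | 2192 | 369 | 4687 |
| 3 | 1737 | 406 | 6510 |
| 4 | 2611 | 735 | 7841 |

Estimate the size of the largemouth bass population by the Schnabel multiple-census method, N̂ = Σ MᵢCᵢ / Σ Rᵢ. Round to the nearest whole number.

Σ MᵢCᵢ = 0·4687 + 4687·2192 + 6510·1737 + 7841·2611 = 0 + 10273904 + 11307870 + 20472851 = 42054625
Σ Rᵢ = 0 + 369 + 406 + 735 = 1510
N̂ = 42054625 / 1510 ≈ 27850.7 → 27851

N ≈ 27,851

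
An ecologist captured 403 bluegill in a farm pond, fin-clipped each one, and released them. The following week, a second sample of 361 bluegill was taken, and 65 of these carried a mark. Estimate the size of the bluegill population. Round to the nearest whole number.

N = (403 × 361) / 65 = 145483 / 65 ≈ 2238.2 → 2238

N ≈ 2238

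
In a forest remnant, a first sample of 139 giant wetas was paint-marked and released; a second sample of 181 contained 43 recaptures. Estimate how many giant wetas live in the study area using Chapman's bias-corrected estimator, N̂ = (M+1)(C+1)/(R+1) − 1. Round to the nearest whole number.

N̂ = (139+1)(181+1)/(43+1) − 1 = 140·182/44 − 1
= 25480/44 − 1 ≈ 579.1 − 1 ≈ 578.1 → 578

N ≈ 578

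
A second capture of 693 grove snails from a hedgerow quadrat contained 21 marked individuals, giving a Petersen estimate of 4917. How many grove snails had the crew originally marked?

M = 149

From N = M·C/R: M = N·R / C = 4917·21 / 693 = 103257 / 693 = 149.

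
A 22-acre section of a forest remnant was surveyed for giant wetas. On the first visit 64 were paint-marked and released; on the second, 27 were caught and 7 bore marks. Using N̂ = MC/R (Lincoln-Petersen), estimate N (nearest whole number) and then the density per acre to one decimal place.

N̂ = 64·27/7 = 1728/7 ≈ 246.9 → 247
Density = N̂ / area = 247 / 22 ≈ 11.23 → 11.2 per acre

density ≈ 11.2 giant wetas per acre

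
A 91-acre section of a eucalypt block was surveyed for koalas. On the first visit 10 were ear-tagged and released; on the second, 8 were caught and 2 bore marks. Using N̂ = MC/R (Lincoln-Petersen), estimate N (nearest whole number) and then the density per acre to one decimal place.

N̂ = 10·8/2 = 80/2 = 40
Density = N̂ / area = 40 / 91 ≈ 0.44 → 0.4 per acre

density ≈ 0.4 koalas per acre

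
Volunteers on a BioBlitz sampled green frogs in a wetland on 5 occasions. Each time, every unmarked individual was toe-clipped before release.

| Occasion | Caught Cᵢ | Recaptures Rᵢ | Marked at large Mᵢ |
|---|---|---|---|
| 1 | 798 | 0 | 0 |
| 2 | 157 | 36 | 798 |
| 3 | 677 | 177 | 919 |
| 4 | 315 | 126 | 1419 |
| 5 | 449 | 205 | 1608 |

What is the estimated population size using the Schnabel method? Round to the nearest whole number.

Σ MᵢCᵢ = 0·798 + 798·157 + 919·677 + 1419·315 + 1608·449 = 0 + 125286 + 622163 + 446985 + 721992 = 1916426
Σ Rᵢ = 0 + 36 + 177 + 126 + 205 = 544
N̂ = 1916426 / 544 ≈ 3522.8 → 3523

N ≈ 3523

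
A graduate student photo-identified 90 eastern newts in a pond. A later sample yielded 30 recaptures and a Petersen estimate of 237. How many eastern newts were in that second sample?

C = 79

From N = M·C/R: C = N·R / M = 237·30 / 90 = 7110 / 90 = 79.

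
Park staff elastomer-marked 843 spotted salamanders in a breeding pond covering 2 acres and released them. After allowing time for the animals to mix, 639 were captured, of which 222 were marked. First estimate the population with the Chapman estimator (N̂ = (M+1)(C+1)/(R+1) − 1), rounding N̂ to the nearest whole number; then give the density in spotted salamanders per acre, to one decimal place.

density ≈ 1210.5 spotted salamanders per acre

N̂ = 844·640/223 − 1 = 540160/223 − 1 ≈ 2421.2 → 2421
Density = N̂ / area = 2421 / 2 ≈ 1210.50 → 1210.5 per acre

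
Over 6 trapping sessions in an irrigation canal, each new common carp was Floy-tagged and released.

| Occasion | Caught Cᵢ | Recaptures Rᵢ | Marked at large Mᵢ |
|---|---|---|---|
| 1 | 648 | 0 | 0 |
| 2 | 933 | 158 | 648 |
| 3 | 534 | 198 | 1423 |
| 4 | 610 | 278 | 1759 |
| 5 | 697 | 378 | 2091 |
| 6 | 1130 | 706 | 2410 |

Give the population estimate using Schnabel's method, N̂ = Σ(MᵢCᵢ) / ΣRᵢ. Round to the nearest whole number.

N ≈ 3852

Σ MᵢCᵢ = 0·648 + 648·933 + 1423·534 + 1759·610 + 2091·697 + 2410·1130 = 0 + 604584 + 759882 + 1072990 + 1457427 + 2723300 = 6618183
Σ Rᵢ = 0 + 158 + 198 + 278 + 378 + 706 = 1718
N̂ = 6618183 / 1718 ≈ 3852.3 → 3852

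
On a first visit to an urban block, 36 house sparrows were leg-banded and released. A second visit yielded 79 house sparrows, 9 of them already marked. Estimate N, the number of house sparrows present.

N = (36 × 79) / 9 = 2844 / 9 = 316

N = 316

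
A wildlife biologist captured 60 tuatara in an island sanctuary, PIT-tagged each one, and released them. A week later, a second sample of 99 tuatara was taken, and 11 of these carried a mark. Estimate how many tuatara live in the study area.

If marked individuals mix randomly, R/C ≈ M/N, giving N ≈ M·C/R.
N = (60 × 99) / 11 = 5940 / 11 = 540

N = 540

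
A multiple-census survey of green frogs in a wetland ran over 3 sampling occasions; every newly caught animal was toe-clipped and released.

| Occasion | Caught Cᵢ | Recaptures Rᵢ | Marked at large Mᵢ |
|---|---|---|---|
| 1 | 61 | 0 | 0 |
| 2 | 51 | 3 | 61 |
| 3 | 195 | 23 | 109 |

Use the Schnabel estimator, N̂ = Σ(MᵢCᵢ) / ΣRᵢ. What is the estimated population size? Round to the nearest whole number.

Σ MᵢCᵢ = 0·61 + 61·51 + 109·195 = 0 + 3111 + 21255 = 24366
Σ Rᵢ = 0 + 3 + 23 = 26
N̂ = 24366 / 26 ≈ 937.2 → 937

N ≈ 937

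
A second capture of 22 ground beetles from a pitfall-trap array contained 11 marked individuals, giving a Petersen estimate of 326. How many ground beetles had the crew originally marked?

M = 163

From N = M·C/R: M = N·R / C = 326·11 / 22 = 3586 / 22 = 163.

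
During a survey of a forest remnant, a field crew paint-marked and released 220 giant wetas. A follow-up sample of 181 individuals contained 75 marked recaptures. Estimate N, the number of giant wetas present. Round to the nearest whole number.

N ≈ 531

Lincoln-Petersen assumes M/N = R/C, so N = M·C / R.
N = (220 × 181) / 75 = 39820 / 75 ≈ 530.9 → 531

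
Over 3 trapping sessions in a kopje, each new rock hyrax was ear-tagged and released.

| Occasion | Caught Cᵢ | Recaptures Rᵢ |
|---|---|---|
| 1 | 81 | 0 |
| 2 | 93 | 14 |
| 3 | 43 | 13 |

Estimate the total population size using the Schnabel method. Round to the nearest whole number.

N ≈ 534

Marked at large before each occasion: Mᵢ = Σⱼ<ᵢ (Cⱼ − Rⱼ) → M1=0, M2=81, M3=160
Σ MᵢCᵢ = 0·81 + 81·93 + 160·43 = 0 + 7533 + 6880 = 14413
Σ Rᵢ = 0 + 14 + 13 = 27
N̂ = 14413 / 27 ≈ 533.8 → 534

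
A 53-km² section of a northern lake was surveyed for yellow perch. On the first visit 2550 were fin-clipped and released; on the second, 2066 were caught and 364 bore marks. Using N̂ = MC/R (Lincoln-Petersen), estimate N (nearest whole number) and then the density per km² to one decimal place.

N̂ = 2550·2066/364 = 5268300/364 ≈ 14473.4 → 14473
Density = N̂ / area = 14473 / 53 ≈ 273.08 → 273.1 per km²

density ≈ 273.1 yellow perch per km²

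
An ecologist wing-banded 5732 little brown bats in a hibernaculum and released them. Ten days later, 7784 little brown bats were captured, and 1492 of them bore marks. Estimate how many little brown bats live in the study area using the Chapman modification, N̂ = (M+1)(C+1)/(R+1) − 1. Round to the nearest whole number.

N ≈ 29,893

N̂ = (5732+1)(7784+1)/(1492+1) − 1 = 5733·7785/1493 − 1
= 44631405/1493 − 1 ≈ 29893.8 − 1 ≈ 29892.8 → 29893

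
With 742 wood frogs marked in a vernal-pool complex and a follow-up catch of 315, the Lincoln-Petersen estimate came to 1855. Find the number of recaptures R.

R = 126

From N = M·C/R: R = M·C / N = 742·315 / 1855 = 233730 / 1855 = 126.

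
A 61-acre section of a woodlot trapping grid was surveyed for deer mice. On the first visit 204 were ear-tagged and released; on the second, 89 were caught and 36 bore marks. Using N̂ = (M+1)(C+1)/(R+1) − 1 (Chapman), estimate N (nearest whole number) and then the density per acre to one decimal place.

N̂ = 205·90/37 − 1 = 18450/37 − 1 ≈ 497.6 → 498
Density = N̂ / area = 498 / 61 ≈ 8.16 → 8.2 per acre

density ≈ 8.2 deer mice per acre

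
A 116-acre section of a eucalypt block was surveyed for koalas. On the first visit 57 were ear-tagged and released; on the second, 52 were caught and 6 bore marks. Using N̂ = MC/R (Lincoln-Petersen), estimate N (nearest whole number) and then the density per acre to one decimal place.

density ≈ 4.3 koalas per acre

N̂ = 57·52/6 = 2964/6 = 494
Density = N̂ / area = 494 / 116 ≈ 4.26 → 4.3 per acre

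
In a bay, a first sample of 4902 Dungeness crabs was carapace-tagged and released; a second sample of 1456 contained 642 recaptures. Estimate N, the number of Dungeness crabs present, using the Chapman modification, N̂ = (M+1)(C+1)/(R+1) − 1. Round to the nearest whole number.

N ≈ 11,109

N̂ = (4902+1)(1456+1)/(642+1) − 1 = 4903·1457/643 − 1
= 7143671/643 − 1 ≈ 11109.9 − 1 ≈ 11108.9 → 11109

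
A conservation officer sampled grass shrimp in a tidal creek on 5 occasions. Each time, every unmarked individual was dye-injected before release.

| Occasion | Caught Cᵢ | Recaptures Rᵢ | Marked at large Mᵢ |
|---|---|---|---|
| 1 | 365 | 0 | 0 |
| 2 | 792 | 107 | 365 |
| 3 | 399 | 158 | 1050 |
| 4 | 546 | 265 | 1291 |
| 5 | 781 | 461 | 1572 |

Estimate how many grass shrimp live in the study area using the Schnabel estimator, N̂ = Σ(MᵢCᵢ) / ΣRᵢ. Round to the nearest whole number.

N ≈ 2665

Σ MᵢCᵢ = 0·365 + 365·792 + 1050·399 + 1291·546 + 1572·781 = 0 + 289080 + 418950 + 704886 + 1227732 = 2640648
Σ Rᵢ = 0 + 107 + 158 + 265 + 461 = 991
N̂ = 2640648 / 991 ≈ 2664.6 → 2665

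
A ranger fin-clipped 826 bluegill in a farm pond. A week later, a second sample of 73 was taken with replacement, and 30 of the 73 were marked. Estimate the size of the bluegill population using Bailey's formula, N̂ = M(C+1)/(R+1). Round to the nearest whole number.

N ≈ 1972

N̂ = 826·(73+1)/(30+1) = 826·74/31 = 61124/31 ≈ 1971.7 → 1972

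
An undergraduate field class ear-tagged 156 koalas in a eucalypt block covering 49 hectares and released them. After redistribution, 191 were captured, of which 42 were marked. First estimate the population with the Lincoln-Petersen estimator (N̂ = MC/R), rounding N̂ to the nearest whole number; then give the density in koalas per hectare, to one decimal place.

N̂ = 156·191/42 = 29796/42 ≈ 709.4 → 709
Density = N̂ / area = 709 / 49 ≈ 14.47 → 14.5 per hectare

density ≈ 14.5 koalas per hectare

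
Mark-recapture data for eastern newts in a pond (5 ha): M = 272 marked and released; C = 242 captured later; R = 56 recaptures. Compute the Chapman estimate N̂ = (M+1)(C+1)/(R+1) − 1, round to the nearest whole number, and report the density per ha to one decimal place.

density ≈ 232.6 eastern newts per ha

N̂ = 273·243/57 − 1 = 66339/57 − 1 ≈ 1162.8 → 1163
Density = N̂ / area = 1163 / 5 ≈ 232.60 → 232.6 per ha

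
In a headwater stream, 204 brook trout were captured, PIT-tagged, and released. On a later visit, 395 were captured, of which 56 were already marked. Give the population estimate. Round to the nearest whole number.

N ≈ 1439

If marked individuals mix randomly, R/C ≈ M/N, giving N ≈ M·C/R.
N = (204 × 395) / 56 = 80580 / 56 ≈ 1438.9 → 1439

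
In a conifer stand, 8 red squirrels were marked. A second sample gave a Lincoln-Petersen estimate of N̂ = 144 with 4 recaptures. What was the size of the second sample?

From N = M·C/R: C = N·R / M = 144·4 / 8 = 576 / 8 = 72.

C = 72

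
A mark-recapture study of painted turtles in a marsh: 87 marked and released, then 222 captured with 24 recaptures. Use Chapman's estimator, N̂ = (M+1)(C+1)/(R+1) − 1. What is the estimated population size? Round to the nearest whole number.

N̂ = (87+1)(222+1)/(24+1) − 1 = 88·223/25 − 1
= 19624/25 − 1 ≈ 785.0 − 1 ≈ 784.0 → 784

N ≈ 784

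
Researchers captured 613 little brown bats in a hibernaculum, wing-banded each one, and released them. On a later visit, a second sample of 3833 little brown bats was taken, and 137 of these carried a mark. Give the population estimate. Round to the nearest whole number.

N ≈ 17,151

N = (613 × 3833) / 137 = 2349629 / 137 ≈ 17150.6 → 17151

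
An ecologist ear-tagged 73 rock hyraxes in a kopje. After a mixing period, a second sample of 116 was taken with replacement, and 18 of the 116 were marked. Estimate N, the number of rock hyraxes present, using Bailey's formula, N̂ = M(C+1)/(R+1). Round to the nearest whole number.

N ≈ 450

N̂ = 73·(116+1)/(18+1) = 73·117/19 = 8541/19 ≈ 449.5 → 450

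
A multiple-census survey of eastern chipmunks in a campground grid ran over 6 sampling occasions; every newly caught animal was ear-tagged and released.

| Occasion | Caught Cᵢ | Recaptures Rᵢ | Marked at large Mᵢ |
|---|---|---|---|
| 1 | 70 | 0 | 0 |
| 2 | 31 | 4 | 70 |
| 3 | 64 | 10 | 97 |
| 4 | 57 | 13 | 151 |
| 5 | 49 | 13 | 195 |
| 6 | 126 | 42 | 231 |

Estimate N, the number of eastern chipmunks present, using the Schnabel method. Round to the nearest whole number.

N ≈ 679

Σ MᵢCᵢ = 0·70 + 70·31 + 97·64 + 151·57 + 195·49 + 231·126 = 0 + 2170 + 6208 + 8607 + 9555 + 29106 = 55646
Σ Rᵢ = 0 + 4 + 10 + 13 + 13 + 42 = 82
N̂ = 55646 / 82 ≈ 678.6 → 679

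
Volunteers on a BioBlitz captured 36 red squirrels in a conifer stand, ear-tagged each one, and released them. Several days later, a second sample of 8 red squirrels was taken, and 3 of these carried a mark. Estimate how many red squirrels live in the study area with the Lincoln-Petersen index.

If marked individuals mix randomly, R/C ≈ M/N, giving N ≈ M·C/R.
N = (36 × 8) / 3 = 288 / 3 = 96

N = 96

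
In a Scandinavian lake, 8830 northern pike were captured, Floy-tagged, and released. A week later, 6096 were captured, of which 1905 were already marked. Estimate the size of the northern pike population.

N = 28,256

N = (8830 × 6096) / 1905 = 53827680 / 1905 = 28256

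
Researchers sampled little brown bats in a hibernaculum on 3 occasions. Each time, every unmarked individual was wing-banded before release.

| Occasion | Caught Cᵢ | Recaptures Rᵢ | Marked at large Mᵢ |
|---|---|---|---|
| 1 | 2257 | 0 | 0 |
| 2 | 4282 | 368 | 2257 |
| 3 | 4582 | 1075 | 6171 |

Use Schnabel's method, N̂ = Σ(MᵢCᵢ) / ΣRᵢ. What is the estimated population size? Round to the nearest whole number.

Σ MᵢCᵢ = 0·2257 + 2257·4282 + 6171·4582 = 0 + 9664474 + 28275522 = 37939996
Σ Rᵢ = 0 + 368 + 1075 = 1443
N̂ = 37939996 / 1443 ≈ 26292.4 → 26292

N ≈ 26,292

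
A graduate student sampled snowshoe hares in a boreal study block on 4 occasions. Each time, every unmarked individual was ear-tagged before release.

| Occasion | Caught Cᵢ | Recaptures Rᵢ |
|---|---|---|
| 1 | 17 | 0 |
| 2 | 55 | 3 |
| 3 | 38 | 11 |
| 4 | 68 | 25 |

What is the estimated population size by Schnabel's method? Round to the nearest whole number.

Marked at large before each occasion: Mᵢ = Σⱼ<ᵢ (Cⱼ − Rⱼ) → M1=0, M2=17, M3=69, M4=96
Σ MᵢCᵢ = 0·17 + 17·55 + 69·38 + 96·68 = 0 + 935 + 2622 + 6528 = 10085
Σ Rᵢ = 0 + 3 + 11 + 25 = 39
N̂ = 10085 / 39 ≈ 258.6 → 259

N ≈ 259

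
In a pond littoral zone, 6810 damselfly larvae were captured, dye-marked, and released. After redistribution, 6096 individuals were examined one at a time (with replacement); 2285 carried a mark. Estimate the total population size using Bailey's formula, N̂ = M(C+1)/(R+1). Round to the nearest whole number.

N ≈ 18,163

N̂ = 6810·(6096+1)/(2285+1) = 6810·6097/2286 = 41520570/2286 ≈ 18163.0 → 18163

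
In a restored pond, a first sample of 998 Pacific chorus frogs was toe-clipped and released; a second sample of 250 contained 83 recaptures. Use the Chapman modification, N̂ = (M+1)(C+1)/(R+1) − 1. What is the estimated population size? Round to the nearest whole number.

N ≈ 2984

N̂ = (998+1)(250+1)/(83+1) − 1 = 999·251/84 − 1
= 250749/84 − 1 ≈ 2985.1 − 1 ≈ 2984.1 → 2984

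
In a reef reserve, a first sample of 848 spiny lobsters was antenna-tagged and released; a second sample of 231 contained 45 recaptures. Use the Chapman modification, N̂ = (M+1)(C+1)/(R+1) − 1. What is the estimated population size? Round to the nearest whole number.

N̂ = (848+1)(231+1)/(45+1) − 1 = 849·232/46 − 1
= 196968/46 − 1 ≈ 4281.9 − 1 ≈ 4280.9 → 4281

N ≈ 4281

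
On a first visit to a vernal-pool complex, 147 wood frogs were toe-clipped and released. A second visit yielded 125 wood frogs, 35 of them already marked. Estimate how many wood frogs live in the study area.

N = (147 × 125) / 35 = 18375 / 35 = 525

N = 525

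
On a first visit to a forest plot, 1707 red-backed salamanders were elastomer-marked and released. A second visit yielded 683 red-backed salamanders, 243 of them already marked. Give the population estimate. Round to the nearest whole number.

N ≈ 4798

N = (1707 × 683) / 243 = 1165881 / 243 ≈ 4797.9 → 4798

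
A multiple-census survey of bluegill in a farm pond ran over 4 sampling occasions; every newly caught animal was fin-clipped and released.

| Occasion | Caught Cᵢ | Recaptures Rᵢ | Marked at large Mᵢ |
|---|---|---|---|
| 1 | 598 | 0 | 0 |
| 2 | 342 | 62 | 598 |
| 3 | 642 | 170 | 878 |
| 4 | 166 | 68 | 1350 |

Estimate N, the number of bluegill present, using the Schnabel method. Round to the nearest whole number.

Σ MᵢCᵢ = 0·598 + 598·342 + 878·642 + 1350·166 = 0 + 204516 + 563676 + 224100 = 992292
Σ Rᵢ = 0 + 62 + 170 + 68 = 300
N̂ = 992292 / 300 ≈ 3307.6 → 3308

N ≈ 3308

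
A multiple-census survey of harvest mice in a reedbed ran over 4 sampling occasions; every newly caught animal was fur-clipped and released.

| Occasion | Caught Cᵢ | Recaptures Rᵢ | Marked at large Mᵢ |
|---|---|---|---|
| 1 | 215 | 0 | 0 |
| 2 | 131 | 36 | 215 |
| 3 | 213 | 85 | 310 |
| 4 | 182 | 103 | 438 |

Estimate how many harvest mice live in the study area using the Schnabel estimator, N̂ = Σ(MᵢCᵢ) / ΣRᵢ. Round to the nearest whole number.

N ≈ 776

Σ MᵢCᵢ = 0·215 + 215·131 + 310·213 + 438·182 = 0 + 28165 + 66030 + 79716 = 173911
Σ Rᵢ = 0 + 36 + 85 + 103 = 224
N̂ = 173911 / 224 ≈ 776.4 → 776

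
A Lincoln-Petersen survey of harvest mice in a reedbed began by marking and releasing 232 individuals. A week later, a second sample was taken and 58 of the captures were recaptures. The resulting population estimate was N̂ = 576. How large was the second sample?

From N = M·C/R: C = N·R / M = 576·58 / 232 = 33408 / 232 = 144.

C = 144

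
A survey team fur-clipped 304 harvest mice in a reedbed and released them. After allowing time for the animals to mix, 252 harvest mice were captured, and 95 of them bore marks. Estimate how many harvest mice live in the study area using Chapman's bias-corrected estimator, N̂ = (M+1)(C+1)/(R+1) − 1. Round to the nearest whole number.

N ≈ 803

N̂ = (304+1)(252+1)/(95+1) − 1 = 305·253/96 − 1
= 77165/96 − 1 ≈ 803.8 − 1 ≈ 802.8 → 803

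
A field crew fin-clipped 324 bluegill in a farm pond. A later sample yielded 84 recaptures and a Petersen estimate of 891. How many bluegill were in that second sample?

From N = M·C/R: C = N·R / M = 891·84 / 324 = 74844 / 324 = 231.

C = 231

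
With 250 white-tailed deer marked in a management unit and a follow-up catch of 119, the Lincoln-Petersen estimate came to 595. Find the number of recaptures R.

R = 50

From N = M·C/R: R = M·C / N = 250·119 / 595 = 29750 / 595 = 50.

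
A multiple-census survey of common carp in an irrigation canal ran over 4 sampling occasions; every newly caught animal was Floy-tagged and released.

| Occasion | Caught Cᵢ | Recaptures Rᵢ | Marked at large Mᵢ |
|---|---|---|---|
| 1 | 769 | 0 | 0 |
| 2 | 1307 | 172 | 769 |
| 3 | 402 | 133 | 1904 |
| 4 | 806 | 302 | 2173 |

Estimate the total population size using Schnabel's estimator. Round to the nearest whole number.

Σ MᵢCᵢ = 0·769 + 769·1307 + 1904·402 + 2173·806 = 0 + 1005083 + 765408 + 1751438 = 3521929
Σ Rᵢ = 0 + 172 + 133 + 302 = 607
N̂ = 3521929 / 607 ≈ 5802.2 → 5802

N ≈ 5802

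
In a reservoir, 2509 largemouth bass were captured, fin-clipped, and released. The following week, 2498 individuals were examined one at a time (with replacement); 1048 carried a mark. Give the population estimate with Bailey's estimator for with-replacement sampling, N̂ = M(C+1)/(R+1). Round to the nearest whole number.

N̂ = 2509·(2498+1)/(1048+1) = 2509·2499/1049 = 6269991/1049 ≈ 5977.1 → 5977

N ≈ 5977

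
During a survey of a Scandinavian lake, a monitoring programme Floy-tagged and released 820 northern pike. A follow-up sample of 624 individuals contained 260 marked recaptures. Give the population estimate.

N = (820 × 624) / 260 = 511680 / 260 = 1968

N = 1968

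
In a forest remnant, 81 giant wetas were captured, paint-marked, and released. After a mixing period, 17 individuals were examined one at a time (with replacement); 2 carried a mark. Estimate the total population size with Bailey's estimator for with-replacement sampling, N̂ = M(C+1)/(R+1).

N̂ = 81·(17+1)/(2+1) = 81·18/3 = 1458/3 = 486

N = 486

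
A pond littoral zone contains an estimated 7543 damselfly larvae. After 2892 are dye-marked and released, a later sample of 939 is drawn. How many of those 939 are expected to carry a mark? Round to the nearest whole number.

The marked fraction of the population is 2892/7543, so in a sample of 939 expect C·(M/N) marked.
E[R] = 2892 × 939 / 7543 = 2715588 / 7543 ≈ 360.0 → 360

expected recaptures ≈ 360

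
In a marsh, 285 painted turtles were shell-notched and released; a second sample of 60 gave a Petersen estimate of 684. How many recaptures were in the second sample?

R = 25

From N = M·C/R: R = M·C / N = 285·60 / 684 = 17100 / 684 = 25.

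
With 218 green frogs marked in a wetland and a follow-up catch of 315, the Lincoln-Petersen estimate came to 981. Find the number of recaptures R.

From N = M·C/R: R = M·C / N = 218·315 / 981 = 68670 / 981 = 70.

R = 70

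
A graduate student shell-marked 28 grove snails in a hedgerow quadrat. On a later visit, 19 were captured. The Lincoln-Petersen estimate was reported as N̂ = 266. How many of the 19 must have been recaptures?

From N = M·C/R: R = M·C / N = 28·19 / 266 = 532 / 266 = 2.

R = 2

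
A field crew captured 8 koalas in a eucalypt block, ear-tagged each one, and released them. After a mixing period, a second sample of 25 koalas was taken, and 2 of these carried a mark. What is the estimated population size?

Lincoln-Petersen assumes M/N = R/C, so N = M·C / R.
N = (8 × 25) / 2 = 200 / 2 = 100

N = 100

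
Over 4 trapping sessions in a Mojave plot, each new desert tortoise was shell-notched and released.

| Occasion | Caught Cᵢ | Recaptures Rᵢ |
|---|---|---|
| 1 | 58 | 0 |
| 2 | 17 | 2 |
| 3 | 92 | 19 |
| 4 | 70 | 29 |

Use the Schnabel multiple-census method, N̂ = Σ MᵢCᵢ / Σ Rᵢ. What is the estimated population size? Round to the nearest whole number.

Marked at large before each occasion: Mᵢ = Σⱼ<ᵢ (Cⱼ − Rⱼ) → M1=0, M2=58, M3=73, M4=146
Σ MᵢCᵢ = 0·58 + 58·17 + 73·92 + 146·70 = 0 + 986 + 6716 + 10220 = 17922
Σ Rᵢ = 0 + 2 + 19 + 29 = 50
N̂ = 17922 / 50 ≈ 358.4 → 358

N ≈ 358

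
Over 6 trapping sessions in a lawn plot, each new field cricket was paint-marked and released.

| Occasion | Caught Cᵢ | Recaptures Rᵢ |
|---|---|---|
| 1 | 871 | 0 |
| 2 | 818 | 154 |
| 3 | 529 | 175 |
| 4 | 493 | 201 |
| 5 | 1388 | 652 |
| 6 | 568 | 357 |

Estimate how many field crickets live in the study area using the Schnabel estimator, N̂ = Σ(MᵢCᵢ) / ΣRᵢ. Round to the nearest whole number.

N ≈ 4639

Marked at large before each occasion: Mᵢ = Σⱼ<ᵢ (Cⱼ − Rⱼ) → M1=0, M2=871, M3=1535, M4=1889, M5=2181, M6=2917
Σ MᵢCᵢ = 0·871 + 871·818 + 1535·529 + 1889·493 + 2181·1388 + 2917·568 = 0 + 712478 + 812015 + 931277 + 3027228 + 1656856 = 7139854
Σ Rᵢ = 0 + 154 + 175 + 201 + 652 + 357 = 1539
N̂ = 7139854 / 1539 ≈ 4639.3 → 4639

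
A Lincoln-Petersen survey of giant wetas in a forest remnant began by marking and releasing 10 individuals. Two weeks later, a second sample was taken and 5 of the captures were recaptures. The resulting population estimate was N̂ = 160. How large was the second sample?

C = 80

From N = M·C/R: C = N·R / M = 160·5 / 10 = 800 / 10 = 80.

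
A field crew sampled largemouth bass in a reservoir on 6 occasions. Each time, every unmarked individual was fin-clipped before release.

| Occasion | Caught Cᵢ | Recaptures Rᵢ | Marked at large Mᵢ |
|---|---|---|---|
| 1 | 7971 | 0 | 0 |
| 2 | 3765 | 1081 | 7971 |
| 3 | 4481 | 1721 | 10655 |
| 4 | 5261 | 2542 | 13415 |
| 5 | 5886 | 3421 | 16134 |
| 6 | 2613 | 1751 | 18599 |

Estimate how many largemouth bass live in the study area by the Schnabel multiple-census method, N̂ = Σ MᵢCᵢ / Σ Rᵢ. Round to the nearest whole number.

N ≈ 27,757

Σ MᵢCᵢ = 0·7971 + 7971·3765 + 10655·4481 + 13415·5261 + 16134·5886 + 18599·2613 = 0 + 30010815 + 47745055 + 70576315 + 94964724 + 48599187 = 291896096
Σ Rᵢ = 0 + 1081 + 1721 + 2542 + 3421 + 1751 = 10516
N̂ = 291896096 / 10516 ≈ 27757.3 → 27757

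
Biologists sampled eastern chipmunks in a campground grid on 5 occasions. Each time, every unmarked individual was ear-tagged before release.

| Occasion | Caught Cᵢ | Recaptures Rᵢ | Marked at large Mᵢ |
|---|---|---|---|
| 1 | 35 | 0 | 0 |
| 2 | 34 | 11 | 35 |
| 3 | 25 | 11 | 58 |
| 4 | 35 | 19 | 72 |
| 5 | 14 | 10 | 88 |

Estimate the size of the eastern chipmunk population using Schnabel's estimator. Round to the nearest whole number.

Σ MᵢCᵢ = 0·35 + 35·34 + 58·25 + 72·35 + 88·14 = 0 + 1190 + 1450 + 2520 + 1232 = 6392
Σ Rᵢ = 0 + 11 + 11 + 19 + 10 = 51
N̂ = 6392 / 51 ≈ 125.3 → 125

N ≈ 125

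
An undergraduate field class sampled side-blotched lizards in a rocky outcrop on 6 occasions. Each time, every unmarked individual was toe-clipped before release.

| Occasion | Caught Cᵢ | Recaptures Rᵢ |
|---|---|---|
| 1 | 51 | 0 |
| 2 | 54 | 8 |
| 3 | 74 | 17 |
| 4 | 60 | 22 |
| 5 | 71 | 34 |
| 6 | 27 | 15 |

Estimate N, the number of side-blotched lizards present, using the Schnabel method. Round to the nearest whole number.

Marked at large before each occasion: Mᵢ = Σⱼ<ᵢ (Cⱼ − Rⱼ) → M1=0, M2=51, M3=97, M4=154, M5=192, M6=229
Σ MᵢCᵢ = 0·51 + 51·54 + 97·74 + 154·60 + 192·71 + 229·27 = 0 + 2754 + 7178 + 9240 + 13632 + 6183 = 38987
Σ Rᵢ = 0 + 8 + 17 + 22 + 34 + 15 = 96
N̂ = 38987 / 96 ≈ 406.1 → 406

N ≈ 406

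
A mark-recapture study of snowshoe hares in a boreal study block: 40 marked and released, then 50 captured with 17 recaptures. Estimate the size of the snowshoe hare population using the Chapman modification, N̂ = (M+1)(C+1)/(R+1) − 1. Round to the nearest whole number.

N̂ = (40+1)(50+1)/(17+1) − 1 = 41·51/18 − 1
= 2091/18 − 1 ≈ 116.2 − 1 ≈ 115.2 → 115

N ≈ 115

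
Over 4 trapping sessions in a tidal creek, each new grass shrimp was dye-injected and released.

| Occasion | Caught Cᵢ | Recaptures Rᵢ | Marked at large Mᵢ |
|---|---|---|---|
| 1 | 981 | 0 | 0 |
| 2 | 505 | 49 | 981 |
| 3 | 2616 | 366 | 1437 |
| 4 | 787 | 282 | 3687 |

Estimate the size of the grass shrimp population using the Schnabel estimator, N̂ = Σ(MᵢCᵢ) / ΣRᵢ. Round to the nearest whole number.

N ≈ 10,267

Σ MᵢCᵢ = 0·981 + 981·505 + 1437·2616 + 3687·787 = 0 + 495405 + 3759192 + 2901669 = 7156266
Σ Rᵢ = 0 + 49 + 366 + 282 = 697
N̂ = 7156266 / 697 ≈ 10267.2 → 10267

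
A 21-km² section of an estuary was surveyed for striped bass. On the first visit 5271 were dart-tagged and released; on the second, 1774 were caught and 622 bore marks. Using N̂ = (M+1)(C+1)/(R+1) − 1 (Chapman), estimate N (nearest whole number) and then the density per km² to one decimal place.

N̂ = 5272·1775/623 − 1 = 9357800/623 − 1 ≈ 15019.5 → 15020
Density = N̂ / area = 15020 / 21 ≈ 715.24 → 715.2 per km²

density ≈ 715.2 striped bass per km²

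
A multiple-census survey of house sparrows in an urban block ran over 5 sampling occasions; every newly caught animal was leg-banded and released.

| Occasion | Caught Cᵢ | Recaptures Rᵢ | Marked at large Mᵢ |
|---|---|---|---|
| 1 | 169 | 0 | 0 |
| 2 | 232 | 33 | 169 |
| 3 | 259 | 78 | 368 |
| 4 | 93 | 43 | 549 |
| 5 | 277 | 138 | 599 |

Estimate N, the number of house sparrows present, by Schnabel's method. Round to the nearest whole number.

N ≈ 1204

Σ MᵢCᵢ = 0·169 + 169·232 + 368·259 + 549·93 + 599·277 = 0 + 39208 + 95312 + 51057 + 165923 = 351500
Σ Rᵢ = 0 + 33 + 78 + 43 + 138 = 292
N̂ = 351500 / 292 ≈ 1203.8 → 1204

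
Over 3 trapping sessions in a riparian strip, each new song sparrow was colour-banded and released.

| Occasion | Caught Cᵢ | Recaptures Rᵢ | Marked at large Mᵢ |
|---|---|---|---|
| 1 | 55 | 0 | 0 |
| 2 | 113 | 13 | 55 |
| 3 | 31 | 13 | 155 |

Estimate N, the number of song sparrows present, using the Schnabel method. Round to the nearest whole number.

N ≈ 424

Σ MᵢCᵢ = 0·55 + 55·113 + 155·31 = 0 + 6215 + 4805 = 11020
Σ Rᵢ = 0 + 13 + 13 = 26
N̂ = 11020 / 26 ≈ 423.8 → 424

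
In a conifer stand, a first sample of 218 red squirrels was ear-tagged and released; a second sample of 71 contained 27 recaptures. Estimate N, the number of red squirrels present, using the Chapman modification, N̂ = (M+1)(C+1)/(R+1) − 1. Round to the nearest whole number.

N̂ = (218+1)(71+1)/(27+1) − 1 = 219·72/28 − 1
= 15768/28 − 1 ≈ 563.1 − 1 ≈ 562.1 → 562

N ≈ 562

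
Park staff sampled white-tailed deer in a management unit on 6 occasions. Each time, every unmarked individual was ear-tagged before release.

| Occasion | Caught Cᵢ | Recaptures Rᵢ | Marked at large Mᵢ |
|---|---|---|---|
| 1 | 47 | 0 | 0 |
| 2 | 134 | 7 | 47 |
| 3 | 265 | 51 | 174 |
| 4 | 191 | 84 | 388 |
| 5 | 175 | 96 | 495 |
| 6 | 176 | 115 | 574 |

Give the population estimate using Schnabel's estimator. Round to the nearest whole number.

Σ MᵢCᵢ = 0·47 + 47·134 + 174·265 + 388·191 + 495·175 + 574·176 = 0 + 6298 + 46110 + 74108 + 86625 + 101024 = 314165
Σ Rᵢ = 0 + 7 + 51 + 84 + 96 + 115 = 353
N̂ = 314165 / 353 ≈ 890.0 → 890

N ≈ 890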